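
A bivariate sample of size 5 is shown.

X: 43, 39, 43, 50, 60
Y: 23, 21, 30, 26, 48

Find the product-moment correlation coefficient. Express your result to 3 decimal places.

n = 5, ΣX = 235, ΣY = 148, ΣX² = 11319, ΣY² = 4850, ΣXY = 7278
nΣXY − ΣXΣY = 36390 − 34780 = 1610
nΣX² − (ΣX)² = 56595 − 55225 = 1370; nΣY² − (ΣY)² = 24250 − 21904 = 2346
r = 1610 / √(1370 × 2346) = 1610 / 1792.7688 ≈ 0.898

0.898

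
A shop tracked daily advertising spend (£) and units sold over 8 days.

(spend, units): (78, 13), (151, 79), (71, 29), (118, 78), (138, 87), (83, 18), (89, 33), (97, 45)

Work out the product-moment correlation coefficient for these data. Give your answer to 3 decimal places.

0.925

n = 8, Σx = 825, Σy = 382, Σx² = 91113, Σy² = 24342, Σxy = 45008
nΣxy − ΣxΣy = 360064 − 315150 = 44914
nΣx² − (Σx)² = 728904 − 680625 = 48279; nΣy² − (Σy)² = 194736 − 145924 = 48812
r = 44914 / √(48279 × 48812) = 44914 / 48544.7685 ≈ 0.925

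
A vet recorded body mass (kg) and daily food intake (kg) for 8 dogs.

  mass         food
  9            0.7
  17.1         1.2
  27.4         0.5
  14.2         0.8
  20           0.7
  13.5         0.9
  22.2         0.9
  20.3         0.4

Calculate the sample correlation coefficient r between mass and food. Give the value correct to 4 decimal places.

-0.3412

n = 8, Σx = 143.7, Σy = 6.1, Σx² = 2812.99, Σy² = 5.09, Σxy = 106.13
nΣxy − ΣxΣy = 849.04 − 876.57 = -27.53
nΣx² − (Σx)² = 22503.92 − 20649.69 = 1854.23; nΣy² − (Σy)² = 40.72 − 37.21 = 3.51
r = -27.53 / √(1854.23 × 3.51) = -27.53 / 80.6743 ≈ -0.3412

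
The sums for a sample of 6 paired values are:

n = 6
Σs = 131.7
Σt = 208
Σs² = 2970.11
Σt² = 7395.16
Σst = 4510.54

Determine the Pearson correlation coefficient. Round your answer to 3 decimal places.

r = (nΣst − ΣsΣt) / √[(nΣs² − (Σs)²)(nΣt² − (Σt)²)]
Numerator: 6×4510.54 − 131.7×208 = -330.36
Denominator: √[(17820.66 − 17344.89)(44370.96 − 43264)] = √[475.77 × 1106.96] = 725.7123
r = -330.36 / 725.7123 ≈ -0.455

-0.455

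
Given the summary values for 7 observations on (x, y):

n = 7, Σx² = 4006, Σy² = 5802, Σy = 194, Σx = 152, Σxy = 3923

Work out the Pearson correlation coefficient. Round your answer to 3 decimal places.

r = (nΣxy − ΣxΣy) / √[(nΣx² − (Σx)²)(nΣy² − (Σy)²)]
Numerator: 7×3923 − 152×194 = -2027
Denominator: √[(28042 − 23104)(40614 − 37636)] = √[4938 × 2978] = 3834.7574
r = -2027 / 3834.7574 ≈ -0.529

-0.529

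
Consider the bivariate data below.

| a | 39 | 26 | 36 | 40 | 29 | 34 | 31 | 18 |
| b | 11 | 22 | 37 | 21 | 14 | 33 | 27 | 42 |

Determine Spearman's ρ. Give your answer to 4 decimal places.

-0.4048

Rank a: 7, 2, 6, 8, 3, 5, 4, 1
Rank b: 1, 4, 7, 3, 2, 6, 5, 8
d = rank(a) − rank(b): 6, -2, -1, 5, 1, -1, -1, -7; Σd² = 118
ρ = 1 − 6Σd² / [n(n²−1)] = 1 − 6×118 / (8×63) = 1 − 708/504 ≈ -0.4048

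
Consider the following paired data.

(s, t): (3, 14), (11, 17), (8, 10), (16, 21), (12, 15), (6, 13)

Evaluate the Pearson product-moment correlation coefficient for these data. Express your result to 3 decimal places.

0.727

n = 6, Σs = 56, Σt = 90, Σs² = 630, Σt² = 1420, Σst = 903
nΣst − ΣsΣt = 5418 − 5040 = 378
nΣs² − (Σs)² = 3780 − 3136 = 644; nΣt² − (Σt)² = 8520 − 8100 = 420
r = 378 / √(644 × 420) = 378 / 520.0769 ≈ 0.727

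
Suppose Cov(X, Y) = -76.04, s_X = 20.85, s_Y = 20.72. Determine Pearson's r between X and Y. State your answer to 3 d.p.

-0.176

r = Cov(X,Y) / (s_X · s_Y) = -76.04 / (20.85 × 20.72)
  = -76.04 / 432.0120 ≈ -0.176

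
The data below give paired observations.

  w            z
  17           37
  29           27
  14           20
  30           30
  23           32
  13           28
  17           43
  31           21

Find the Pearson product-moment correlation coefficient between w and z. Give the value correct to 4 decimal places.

-0.2548

n = 8, Σw = 174, Σz = 238, Σw² = 4174, Σz² = 7496, Σwz = 5074
nΣwz − ΣwΣz = 40592 − 41412 = -820
nΣw² − (Σw)² = 33392 − 30276 = 3116; nΣz² − (Σz)² = 59968 − 56644 = 3324
r = -820 / √(3116 × 3324) = -820 / 3218.3201 ≈ -0.2548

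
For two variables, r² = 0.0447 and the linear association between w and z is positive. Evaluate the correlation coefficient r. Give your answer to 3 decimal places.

0.211

|r| = √0.0447 = 0.211
The association is positive, so r = 0.211.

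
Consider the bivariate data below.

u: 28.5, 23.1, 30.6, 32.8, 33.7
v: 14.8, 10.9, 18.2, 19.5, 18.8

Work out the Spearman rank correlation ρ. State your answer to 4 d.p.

0.9000

Rank u: 2, 1, 3, 4, 5
Rank v: 2, 1, 3, 5, 4
d = rank(u) − rank(v): 0, 0, 0, -1, 1; Σd² = 2
ρ = 1 − 6Σd² / [n(n²−1)] = 1 − 6×2 / (5×24) = 1 − 12/120 ≈ 0.9000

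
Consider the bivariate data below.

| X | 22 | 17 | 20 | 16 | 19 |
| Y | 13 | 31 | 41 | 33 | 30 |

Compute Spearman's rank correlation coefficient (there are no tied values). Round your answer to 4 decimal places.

Rank X: 5, 2, 4, 1, 3
Rank Y: 1, 3, 5, 4, 2
d = rank(X) − rank(Y): 4, -1, -1, -3, 1; Σd² = 28
ρ = 1 − 6Σd² / [n(n²−1)] = 1 − 6×28 / (5×24) = 1 − 168/120 ≈ -0.4000

-0.4000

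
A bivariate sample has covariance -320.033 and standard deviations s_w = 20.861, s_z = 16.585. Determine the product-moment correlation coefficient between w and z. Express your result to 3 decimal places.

-0.925

r = Cov(w,z) / (s_w · s_z) = -320.033 / (20.861 × 16.585)
  = -320.033 / 345.9797 ≈ -0.925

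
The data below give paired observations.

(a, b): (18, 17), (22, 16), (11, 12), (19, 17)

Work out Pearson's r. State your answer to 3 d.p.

0.842

n = 4, Σa = 70, Σb = 62, Σa² = 1290, Σb² = 978, Σab = 1113
nΣab − ΣaΣb = 4452 − 4340 = 112
nΣa² − (Σa)² = 5160 − 4900 = 260; nΣb² − (Σb)² = 3912 − 3844 = 68
r = 112 / √(260 × 68) = 112 / 132.9662 ≈ 0.842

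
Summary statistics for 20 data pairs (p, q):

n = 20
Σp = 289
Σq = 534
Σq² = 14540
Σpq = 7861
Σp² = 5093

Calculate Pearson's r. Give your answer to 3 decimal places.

r = (nΣpq − ΣpΣq) / √[(nΣp² − (Σp)²)(nΣq² − (Σq)²)]
Numerator: 20×7861 − 289×534 = 2894
Denominator: √[(101860 − 83521)(290800 − 285156)] = √[18339 × 5644] = 10173.7562
r = 2894 / 10173.7562 ≈ 0.284

0.284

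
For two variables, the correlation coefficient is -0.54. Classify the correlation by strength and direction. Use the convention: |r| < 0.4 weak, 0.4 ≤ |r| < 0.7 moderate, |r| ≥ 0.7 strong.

r = -0.54 < 0 so the relationship is negative.
|r| = 0.54, which falls in the moderate range.

moderate negative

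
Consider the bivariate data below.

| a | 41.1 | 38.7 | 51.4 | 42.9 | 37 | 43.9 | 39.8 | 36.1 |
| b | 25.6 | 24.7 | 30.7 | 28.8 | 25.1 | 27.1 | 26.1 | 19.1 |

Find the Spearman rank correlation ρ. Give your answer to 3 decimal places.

Rank a: 5, 3, 8, 6, 2, 7, 4, 1
Rank b: 4, 2, 8, 7, 3, 6, 5, 1
d = rank(a) − rank(b): 1, 1, 0, -1, -1, 1, -1, 0; Σd² = 6
ρ = 1 − 6Σd² / [n(n²−1)] = 1 − 6×6 / (8×63) = 1 − 36/504 ≈ 0.929

0.929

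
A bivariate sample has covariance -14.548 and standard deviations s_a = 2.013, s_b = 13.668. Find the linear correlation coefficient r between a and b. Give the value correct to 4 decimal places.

-0.5288

r = Cov(a,b) / (s_a · s_b) = -14.548 / (2.013 × 13.668)
  = -14.548 / 27.5137 ≈ -0.5288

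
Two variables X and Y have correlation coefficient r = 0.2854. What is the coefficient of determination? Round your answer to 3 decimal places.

r² = (0.2854)² = 0.081

0.081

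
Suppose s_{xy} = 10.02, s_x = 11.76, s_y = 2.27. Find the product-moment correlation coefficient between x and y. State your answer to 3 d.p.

0.375

r = Cov(x,y) / (s_x · s_y) = 10.02 / (11.76 × 2.27)
  = 10.02 / 26.6952 ≈ 0.375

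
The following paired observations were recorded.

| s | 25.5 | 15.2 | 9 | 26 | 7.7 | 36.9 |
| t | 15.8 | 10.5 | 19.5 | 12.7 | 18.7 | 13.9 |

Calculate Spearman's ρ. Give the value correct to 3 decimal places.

-0.543

Rank s: 4, 3, 2, 5, 1, 6
Rank t: 4, 1, 6, 2, 5, 3
d = rank(s) − rank(t): 0, 2, -4, 3, -4, 3; Σd² = 54
ρ = 1 − 6Σd² / [n(n²−1)] = 1 − 6×54 / (6×35) = 1 − 324/210 ≈ -0.543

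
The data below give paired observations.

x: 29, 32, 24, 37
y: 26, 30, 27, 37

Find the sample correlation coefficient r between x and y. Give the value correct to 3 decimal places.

0.875

n = 4, Σx = 122, Σy = 120, Σx² = 3810, Σy² = 3674, Σxy = 3731
nΣxy − ΣxΣy = 14924 − 14640 = 284
nΣx² − (Σx)² = 15240 − 14884 = 356; nΣy² − (Σy)² = 14696 − 14400 = 296
r = 284 / √(356 × 296) = 284 / 324.6167 ≈ 0.875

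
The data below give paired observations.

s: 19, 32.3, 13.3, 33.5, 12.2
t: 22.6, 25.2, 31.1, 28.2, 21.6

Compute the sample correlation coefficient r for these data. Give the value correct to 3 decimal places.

n = 5, Σs = 110.3, Σt = 128.7, Σs² = 2852.27, Σt² = 3374.81, Σst = 2865.21
nΣst − ΣsΣt = 14326.05 − 14195.61 = 130.44
nΣs² − (Σs)² = 14261.35 − 12166.09 = 2095.26; nΣt² − (Σt)² = 16874.05 − 16563.69 = 310.36
r = 130.44 / √(2095.26 × 310.36) = 130.44 / 806.4024 ≈ 0.162

0.162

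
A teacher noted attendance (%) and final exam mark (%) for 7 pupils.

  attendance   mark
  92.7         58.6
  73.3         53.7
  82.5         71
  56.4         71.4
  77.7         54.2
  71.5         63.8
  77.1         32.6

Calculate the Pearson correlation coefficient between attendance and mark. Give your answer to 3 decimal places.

-0.246

n = 7, Σx = 531.2, Σy = 405.3, Σx² = 41047.34, Σy² = 24527.45, Σxy = 30539.39
nΣxy − ΣxΣy = 213775.73 − 215295.36 = -1519.63
nΣx² − (Σx)² = 287331.38 − 282173.44 = 5157.94; nΣy² − (Σy)² = 171692.15 − 164268.09 = 7424.06
r = -1519.63 / √(5157.94 × 7424.06) = -1519.63 / 6188.1222 ≈ -0.246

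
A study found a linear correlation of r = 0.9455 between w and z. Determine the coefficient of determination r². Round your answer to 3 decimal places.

0.894

r² = (0.9455)² = 0.894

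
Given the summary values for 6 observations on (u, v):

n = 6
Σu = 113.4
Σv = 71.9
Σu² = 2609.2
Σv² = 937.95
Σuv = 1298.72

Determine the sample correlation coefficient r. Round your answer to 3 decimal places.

r = (nΣuv − ΣuΣv) / √[(nΣu² − (Σu)²)(nΣv² − (Σv)²)]
Numerator: 6×1298.72 − 113.4×71.9 = -361.14
Denominator: √[(15655.2 − 12859.56)(5627.7 − 5169.61)] = √[2795.64 × 458.09] = 1131.6602
r = -361.14 / 1131.6602 ≈ -0.319

-0.319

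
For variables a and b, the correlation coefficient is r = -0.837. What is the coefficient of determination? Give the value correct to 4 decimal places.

0.7006

r² = (-0.837)² = 0.7006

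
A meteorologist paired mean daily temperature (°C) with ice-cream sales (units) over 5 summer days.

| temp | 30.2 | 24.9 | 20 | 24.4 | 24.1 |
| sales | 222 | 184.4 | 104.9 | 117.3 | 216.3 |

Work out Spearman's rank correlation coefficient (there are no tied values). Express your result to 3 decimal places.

0.700

Rank temp: 5, 4, 1, 3, 2
Rank sales: 5, 3, 1, 2, 4
d = rank(temp) − rank(sales): 0, 1, 0, 1, -2; Σd² = 6
ρ = 1 − 6Σd² / [n(n²−1)] = 1 − 6×6 / (5×24) = 1 − 36/120 ≈ 0.700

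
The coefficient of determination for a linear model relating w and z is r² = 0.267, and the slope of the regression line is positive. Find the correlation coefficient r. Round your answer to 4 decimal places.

|r| = √0.267 = 0.5167
The association is positive, so r = 0.5167.

0.5167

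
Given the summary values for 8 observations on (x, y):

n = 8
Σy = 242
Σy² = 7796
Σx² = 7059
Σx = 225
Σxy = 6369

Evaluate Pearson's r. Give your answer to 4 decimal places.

r = (nΣxy − ΣxΣy) / √[(nΣx² − (Σx)²)(nΣy² − (Σy)²)]
Numerator: 8×6369 − 225×242 = -3498
Denominator: √[(56472 − 50625)(62368 − 58564)] = √[5847 × 3804] = 4716.1412
r = -3498 / 4716.1412 ≈ -0.7417

-0.7417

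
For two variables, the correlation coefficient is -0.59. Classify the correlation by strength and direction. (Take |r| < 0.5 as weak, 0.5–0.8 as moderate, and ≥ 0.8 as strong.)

moderate negative

r = -0.59 < 0 so the relationship is negative.
|r| = 0.59, which falls in the moderate range.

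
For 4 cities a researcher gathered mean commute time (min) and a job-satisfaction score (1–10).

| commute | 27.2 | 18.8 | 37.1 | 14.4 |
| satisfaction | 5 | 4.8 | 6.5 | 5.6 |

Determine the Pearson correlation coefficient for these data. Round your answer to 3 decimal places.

n = 4, Σx = 97.5, Σy = 21.9, Σx² = 2677.05, Σy² = 121.65, Σxy = 548.03
nΣxy − ΣxΣy = 2192.12 − 2135.25 = 56.87
nΣx² − (Σx)² = 10708.2 − 9506.25 = 1201.95; nΣy² − (Σy)² = 486.6 − 479.61 = 6.99
r = 56.87 / √(1201.95 × 6.99) = 56.87 / 91.6604 ≈ 0.620

0.620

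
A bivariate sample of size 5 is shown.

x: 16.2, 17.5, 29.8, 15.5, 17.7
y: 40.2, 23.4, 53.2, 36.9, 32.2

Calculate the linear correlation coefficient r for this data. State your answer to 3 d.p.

0.743

n = 5, Σx = 96.7, Σy = 185.9, Σx² = 2010.27, Σy² = 7392.29, Σxy = 3787.99
nΣxy − ΣxΣy = 18939.95 − 17976.53 = 963.42
nΣx² − (Σx)² = 10051.35 − 9350.89 = 700.46; nΣy² − (Σy)² = 36961.45 − 34558.81 = 2402.64
r = 963.42 / √(700.46 × 2402.64) = 963.42 / 1297.2869 ≈ 0.743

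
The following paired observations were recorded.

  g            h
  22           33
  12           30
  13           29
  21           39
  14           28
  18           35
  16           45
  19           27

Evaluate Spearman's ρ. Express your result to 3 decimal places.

Rank g: 8, 1, 2, 7, 3, 5, 4, 6
Rank h: 5, 4, 3, 7, 2, 6, 8, 1
d = rank(g) − rank(h): 3, -3, -1, 0, 1, -1, -4, 5; Σd² = 62
ρ = 1 − 6Σd² / [n(n²−1)] = 1 − 6×62 / (8×63) = 1 − 372/504 ≈ 0.262

0.262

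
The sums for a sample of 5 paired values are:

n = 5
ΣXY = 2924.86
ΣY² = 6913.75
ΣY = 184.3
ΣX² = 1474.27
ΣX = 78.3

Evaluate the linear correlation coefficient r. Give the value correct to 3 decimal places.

0.224

r = (nΣXY − ΣXΣY) / √[(nΣX² − (ΣX)²)(nΣY² − (ΣY)²)]
Numerator: 5×2924.86 − 78.3×184.3 = 193.61
Denominator: √[(7371.35 − 6130.89)(34568.75 − 33966.49)] = √[1240.46 × 602.26] = 864.3376
r = 193.61 / 864.3376 ≈ 0.224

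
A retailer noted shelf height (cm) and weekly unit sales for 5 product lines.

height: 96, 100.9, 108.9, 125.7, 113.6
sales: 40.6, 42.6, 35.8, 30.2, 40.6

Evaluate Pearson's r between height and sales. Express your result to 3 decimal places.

-0.817

n = 5, Σx = 545.1, Σy = 189.8, Σx² = 59961.47, Σy² = 7305.16, Σxy = 20502.86
nΣxy − ΣxΣy = 102514.3 − 103459.98 = -945.68
nΣx² − (Σx)² = 299807.35 − 297134.01 = 2673.34; nΣy² − (Σy)² = 36525.8 − 36024.04 = 501.76
r = -945.68 / √(2673.34 × 501.76) = -945.68 / 1158.1775 ≈ -0.817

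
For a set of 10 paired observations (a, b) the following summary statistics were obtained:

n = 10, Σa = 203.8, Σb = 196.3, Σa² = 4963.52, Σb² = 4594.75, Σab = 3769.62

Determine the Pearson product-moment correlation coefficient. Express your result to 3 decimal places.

-0.298

r = (nΣab − ΣaΣb) / √[(nΣa² − (Σa)²)(nΣb² − (Σb)²)]
Numerator: 10×3769.62 − 203.8×196.3 = -2309.74
Denominator: √[(49635.2 − 41534.44)(45947.5 − 38533.69)] = √[8100.76 × 7413.81] = 7749.6771
r = -2309.74 / 7749.6771 ≈ -0.298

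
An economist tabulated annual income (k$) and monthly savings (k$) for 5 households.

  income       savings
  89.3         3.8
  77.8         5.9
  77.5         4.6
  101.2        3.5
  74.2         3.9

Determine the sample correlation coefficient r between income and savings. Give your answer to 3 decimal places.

n = 5, Σx = 420, Σy = 21.7, Σx² = 35780.66, Σy² = 97.87, Σxy = 1798.44
nΣxy − ΣxΣy = 8992.2 − 9114 = -121.8
nΣx² − (Σx)² = 178903.3 − 176400 = 2503.3; nΣy² − (Σy)² = 489.35 − 470.89 = 18.46
r = -121.8 / √(2503.3 × 18.46) = -121.8 / 214.9672 ≈ -0.567

-0.567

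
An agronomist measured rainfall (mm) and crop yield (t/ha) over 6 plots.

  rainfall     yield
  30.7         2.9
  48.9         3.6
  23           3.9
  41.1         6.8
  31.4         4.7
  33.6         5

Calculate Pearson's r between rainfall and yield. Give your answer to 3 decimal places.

0.230

n = 6, Σx = 208.7, Σy = 26.9, Σx² = 7666.83, Σy² = 129.91, Σxy = 949.83
nΣxy − ΣxΣy = 5698.98 − 5614.03 = 84.95
nΣx² − (Σx)² = 46000.98 − 43555.69 = 2445.29; nΣy² − (Σy)² = 779.46 − 723.61 = 55.85
r = 84.95 / √(2445.29 × 55.85) = 84.95 / 369.5530 ≈ 0.230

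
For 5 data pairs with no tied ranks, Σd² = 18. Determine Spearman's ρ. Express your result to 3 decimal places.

0.100

ρ = 1 − 6Σd² / [n(n²−1)] = 1 − 6×18 / (5×24)
  = 1 − 108/120 = 1 − 0.9000 ≈ 0.100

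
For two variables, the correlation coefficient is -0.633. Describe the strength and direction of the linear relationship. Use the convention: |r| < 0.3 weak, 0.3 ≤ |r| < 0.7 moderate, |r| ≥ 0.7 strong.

moderate negative

r = -0.633 < 0 so the relationship is negative.
|r| = 0.633, which falls in the moderate range.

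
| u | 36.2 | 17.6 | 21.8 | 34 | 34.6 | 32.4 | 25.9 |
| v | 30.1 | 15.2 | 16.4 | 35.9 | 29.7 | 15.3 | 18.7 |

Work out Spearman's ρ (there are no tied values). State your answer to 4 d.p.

Rank u: 7, 1, 2, 5, 6, 4, 3
Rank v: 6, 1, 3, 7, 5, 2, 4
d = rank(u) − rank(v): 1, 0, -1, -2, 1, 2, -1; Σd² = 12
ρ = 1 − 6Σd² / [n(n²−1)] = 1 − 6×12 / (7×48) = 1 − 72/336 ≈ 0.7857

0.7857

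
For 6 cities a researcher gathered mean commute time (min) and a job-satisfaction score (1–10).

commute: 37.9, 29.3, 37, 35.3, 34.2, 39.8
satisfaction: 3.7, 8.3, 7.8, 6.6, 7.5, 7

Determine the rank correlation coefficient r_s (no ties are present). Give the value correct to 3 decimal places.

-0.600

Rank commute: 5, 1, 4, 3, 2, 6
Rank satisfaction: 1, 6, 5, 2, 4, 3
d = rank(commute) − rank(satisfaction): 4, -5, -1, 1, -2, 3; Σd² = 56
ρ = 1 − 6Σd² / [n(n²−1)] = 1 − 6×56 / (6×35) = 1 − 336/210 ≈ -0.600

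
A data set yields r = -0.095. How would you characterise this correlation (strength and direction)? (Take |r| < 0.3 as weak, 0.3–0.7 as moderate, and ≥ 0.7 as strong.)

weak negative

r = -0.095 < 0 so the relationship is negative.
|r| = 0.095, which falls in the weak range.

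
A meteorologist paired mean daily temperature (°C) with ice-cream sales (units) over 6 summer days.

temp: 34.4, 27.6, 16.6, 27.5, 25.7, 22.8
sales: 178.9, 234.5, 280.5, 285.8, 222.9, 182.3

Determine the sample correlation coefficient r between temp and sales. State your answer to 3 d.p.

-0.484

n = 6, Σx = 154.6, Σy = 1384.9, Σx² = 4157.26, Σy² = 330275.05, Σxy = 35027.13
nΣxy − ΣxΣy = 210162.78 − 214105.54 = -3942.76
nΣx² − (Σx)² = 24943.56 − 23901.16 = 1042.4; nΣy² − (Σy)² = 1981650.3 − 1917948.01 = 63702.29
r = -3942.76 / √(1042.4 × 63702.29) = -3942.76 / 8148.8200 ≈ -0.484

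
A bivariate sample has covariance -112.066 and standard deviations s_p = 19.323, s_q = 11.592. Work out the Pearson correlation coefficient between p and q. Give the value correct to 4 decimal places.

r = Cov(p,q) / (s_p · s_q) = -112.066 / (19.323 × 11.592)
  = -112.066 / 223.9922 ≈ -0.5003

-0.5003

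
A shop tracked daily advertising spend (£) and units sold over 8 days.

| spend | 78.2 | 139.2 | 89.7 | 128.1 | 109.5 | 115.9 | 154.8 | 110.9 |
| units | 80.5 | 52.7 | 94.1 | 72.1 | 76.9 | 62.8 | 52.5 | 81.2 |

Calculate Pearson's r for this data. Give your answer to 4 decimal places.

-0.8507

n = 8, Σx = 926.3, Σy = 572.8, Σx² = 111632.49, Σy² = 42517.9, Σxy = 64138.87
nΣxy − ΣxΣy = 513110.96 − 530584.64 = -17473.68
nΣx² − (Σx)² = 893059.92 − 858031.69 = 35028.23; nΣy² − (Σy)² = 340143.2 − 328099.84 = 12043.36
r = -17473.68 / √(35028.23 × 12043.36) = -17473.68 / 20539.1719 ≈ -0.8507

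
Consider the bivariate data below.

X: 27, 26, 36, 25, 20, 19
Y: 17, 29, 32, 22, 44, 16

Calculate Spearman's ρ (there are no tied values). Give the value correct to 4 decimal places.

0.2571

Rank X: 5, 4, 6, 3, 2, 1
Rank Y: 2, 4, 5, 3, 6, 1
d = rank(X) − rank(Y): 3, 0, 1, 0, -4, 0; Σd² = 26
ρ = 1 − 6Σd² / [n(n²−1)] = 1 − 6×26 / (6×35) = 1 − 156/210 ≈ 0.2571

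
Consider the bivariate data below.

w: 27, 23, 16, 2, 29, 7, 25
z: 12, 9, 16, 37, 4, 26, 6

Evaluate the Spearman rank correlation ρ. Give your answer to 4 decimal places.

Rank w: 6, 4, 3, 1, 7, 2, 5
Rank z: 4, 3, 5, 7, 1, 6, 2
d = rank(w) − rank(z): 2, 1, -2, -6, 6, -4, 3; Σd² = 106
ρ = 1 − 6Σd² / [n(n²−1)] = 1 − 6×106 / (7×48) = 1 − 636/336 ≈ -0.8929

-0.8929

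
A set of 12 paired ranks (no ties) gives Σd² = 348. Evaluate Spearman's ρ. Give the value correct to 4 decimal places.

ρ = 1 − 6Σd² / [n(n²−1)] = 1 − 6×348 / (12×143)
  = 1 − 2088/1716 = 1 − 1.21678 ≈ -0.2168

-0.2168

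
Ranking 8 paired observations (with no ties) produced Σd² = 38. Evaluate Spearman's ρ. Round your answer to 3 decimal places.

0.548

ρ = 1 − 6Σd² / [n(n²−1)] = 1 − 6×38 / (8×63)
  = 1 − 228/504 = 1 − 0.4524 ≈ 0.548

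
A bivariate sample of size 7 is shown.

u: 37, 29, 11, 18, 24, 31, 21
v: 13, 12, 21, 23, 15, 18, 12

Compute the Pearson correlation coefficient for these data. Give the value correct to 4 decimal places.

n = 7, Σu = 171, Σv = 114, Σu² = 4633, Σv² = 1976, Σuv = 2644
nΣuv − ΣuΣv = 18508 − 19494 = -986
nΣu² − (Σu)² = 32431 − 29241 = 3190; nΣv² − (Σv)² = 13832 − 12996 = 836
r = -986 / √(3190 × 836) = -986 / 1633.0462 ≈ -0.6038

-0.6038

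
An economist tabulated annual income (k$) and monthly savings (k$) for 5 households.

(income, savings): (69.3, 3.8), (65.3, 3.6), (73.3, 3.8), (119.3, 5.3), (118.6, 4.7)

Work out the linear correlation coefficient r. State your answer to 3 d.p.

n = 5, Σx = 445.8, Σy = 21.2, Σx² = 42737.92, Σy² = 92.02, Σxy = 1966.67
nΣxy − ΣxΣy = 9833.35 − 9450.96 = 382.39
nΣx² − (Σx)² = 213689.6 − 198737.64 = 14951.96; nΣy² − (Σy)² = 460.1 − 449.44 = 10.66
r = 382.39 / √(14951.96 × 10.66) = 382.39 / 399.2341 ≈ 0.958

0.958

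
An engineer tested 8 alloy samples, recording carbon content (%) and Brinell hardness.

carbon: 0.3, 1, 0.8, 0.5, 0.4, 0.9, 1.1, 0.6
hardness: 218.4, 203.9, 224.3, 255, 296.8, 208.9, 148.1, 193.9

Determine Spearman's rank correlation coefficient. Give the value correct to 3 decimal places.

Rank carbon: 1, 7, 5, 3, 2, 6, 8, 4
Rank hardness: 5, 3, 6, 7, 8, 4, 1, 2
d = rank(carbon) − rank(hardness): -4, 4, -1, -4, -6, 2, 7, 2; Σd² = 142
ρ = 1 − 6Σd² / [n(n²−1)] = 1 − 6×142 / (8×63) = 1 − 852/504 ≈ -0.690

-0.690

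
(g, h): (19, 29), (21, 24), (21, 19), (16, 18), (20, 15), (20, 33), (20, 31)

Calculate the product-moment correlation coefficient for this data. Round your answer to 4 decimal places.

0.1990

n = 7, Σg = 137, Σh = 169, Σg² = 2699, Σh² = 4377, Σgh = 3322
nΣgh − ΣgΣh = 23254 − 23153 = 101
nΣg² − (Σg)² = 18893 − 18769 = 124; nΣh² − (Σh)² = 30639 − 28561 = 2078
r = 101 / √(124 × 2078) = 101 / 507.6140 ≈ 0.1990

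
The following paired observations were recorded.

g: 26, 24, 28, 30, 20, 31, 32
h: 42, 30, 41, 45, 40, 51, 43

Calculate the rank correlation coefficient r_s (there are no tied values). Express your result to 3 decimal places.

0.821

Rank g: 3, 2, 4, 5, 1, 6, 7
Rank h: 4, 1, 3, 6, 2, 7, 5
d = rank(g) − rank(h): -1, 1, 1, -1, -1, -1, 2; Σd² = 10
ρ = 1 − 6Σd² / [n(n²−1)] = 1 − 6×10 / (7×48) = 1 − 60/336 ≈ 0.821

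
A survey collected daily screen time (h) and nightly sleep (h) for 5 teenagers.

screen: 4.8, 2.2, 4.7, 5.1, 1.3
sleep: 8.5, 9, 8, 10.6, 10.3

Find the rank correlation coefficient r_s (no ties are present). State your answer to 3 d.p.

0.100

Rank screen: 4, 2, 3, 5, 1
Rank sleep: 2, 3, 1, 5, 4
d = rank(screen) − rank(sleep): 2, -1, 2, 0, -3; Σd² = 18
ρ = 1 − 6Σd² / [n(n²−1)] = 1 − 6×18 / (5×24) = 1 − 108/120 ≈ 0.100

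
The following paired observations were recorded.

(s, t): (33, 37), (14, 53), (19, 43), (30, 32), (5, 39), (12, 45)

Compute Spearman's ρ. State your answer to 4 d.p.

-0.5429

Rank s: 6, 3, 4, 5, 1, 2
Rank t: 2, 6, 4, 1, 3, 5
d = rank(s) − rank(t): 4, -3, 0, 4, -2, -3; Σd² = 54
ρ = 1 − 6Σd² / [n(n²−1)] = 1 − 6×54 / (6×35) = 1 − 324/210 ≈ -0.5429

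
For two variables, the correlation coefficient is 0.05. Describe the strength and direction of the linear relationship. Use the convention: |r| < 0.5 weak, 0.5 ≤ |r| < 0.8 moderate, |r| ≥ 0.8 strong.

weak positive

r = 0.05 > 0 so the relationship is positive.
|r| = 0.05, which falls in the weak range.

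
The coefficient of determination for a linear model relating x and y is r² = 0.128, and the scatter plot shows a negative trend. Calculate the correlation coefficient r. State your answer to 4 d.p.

-0.3578

|r| = √0.128 = 0.3578
The association is negative, so r = −0.3578.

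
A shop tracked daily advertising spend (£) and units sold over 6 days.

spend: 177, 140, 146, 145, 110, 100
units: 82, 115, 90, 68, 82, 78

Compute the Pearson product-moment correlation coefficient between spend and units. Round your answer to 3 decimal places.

n = 6, Σx = 818, Σy = 515, Σx² = 115370, Σy² = 45481, Σxy = 70434
nΣxy − ΣxΣy = 422604 − 421270 = 1334
nΣx² − (Σx)² = 692220 − 669124 = 23096; nΣy² − (Σy)² = 272886 − 265225 = 7661
r = 1334 / √(23096 × 7661) = 1334 / 13301.8215 ≈ 0.100

0.100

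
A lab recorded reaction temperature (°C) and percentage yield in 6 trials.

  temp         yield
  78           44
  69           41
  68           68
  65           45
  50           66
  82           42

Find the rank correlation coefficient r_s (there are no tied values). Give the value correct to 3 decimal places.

-0.657

Rank temp: 5, 4, 3, 2, 1, 6
Rank yield: 3, 1, 6, 4, 5, 2
d = rank(temp) − rank(yield): 2, 3, -3, -2, -4, 4; Σd² = 58
ρ = 1 − 6Σd² / [n(n²−1)] = 1 − 6×58 / (6×35) = 1 − 348/210 ≈ -0.657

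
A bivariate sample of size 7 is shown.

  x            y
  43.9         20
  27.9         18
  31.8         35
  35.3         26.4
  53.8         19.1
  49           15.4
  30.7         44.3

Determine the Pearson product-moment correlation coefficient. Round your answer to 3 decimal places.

n = 7, Σx = 272.4, Σy = 178.2, Σx² = 11200.88, Σy² = 5210.42, Σxy = 6567.31
nΣxy − ΣxΣy = 45971.17 − 48541.68 = -2570.51
nΣx² − (Σx)² = 78406.16 − 74201.76 = 4204.4; nΣy² − (Σy)² = 36472.94 − 31755.24 = 4717.7
r = -2570.51 / √(4204.4 × 4717.7) = -2570.51 / 4453.6612 ≈ -0.577

-0.577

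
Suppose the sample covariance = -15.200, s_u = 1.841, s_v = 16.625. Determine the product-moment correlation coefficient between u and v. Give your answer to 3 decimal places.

-0.497

r = Cov(u,v) / (s_u · s_v) = -15.200 / (1.841 × 16.625)
  = -15.200 / 30.6066 ≈ -0.497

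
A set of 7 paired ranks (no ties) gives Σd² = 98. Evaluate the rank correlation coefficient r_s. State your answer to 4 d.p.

ρ = 1 − 6Σd² / [n(n²−1)] = 1 − 6×98 / (7×48)
  = 1 − 588/336 = 1 − 1.75000 ≈ -0.7500

-0.7500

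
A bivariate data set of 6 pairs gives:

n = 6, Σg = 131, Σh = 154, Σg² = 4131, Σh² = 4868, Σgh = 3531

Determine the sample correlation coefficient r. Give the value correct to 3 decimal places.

r = (nΣgh − ΣgΣh) / √[(nΣg² − (Σg)²)(nΣh² − (Σh)²)]
Numerator: 6×3531 − 131×154 = 1012
Denominator: √[(24786 − 17161)(29208 − 23716)] = √[7625 × 5492] = 6471.2055
r = 1012 / 6471.2055 ≈ 0.156

0.156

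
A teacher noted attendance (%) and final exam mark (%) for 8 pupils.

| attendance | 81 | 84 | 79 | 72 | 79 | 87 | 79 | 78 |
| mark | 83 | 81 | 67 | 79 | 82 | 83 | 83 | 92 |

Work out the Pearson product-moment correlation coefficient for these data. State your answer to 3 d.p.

0.099

n = 8, Σx = 639, Σy = 650, Σx² = 51177, Σy² = 53146, Σxy = 51940
nΣxy − ΣxΣy = 415520 − 415350 = 170
nΣx² − (Σx)² = 409416 − 408321 = 1095; nΣy² − (Σy)² = 425168 − 422500 = 2668
r = 170 / √(1095 × 2668) = 170 / 1709.2279 ≈ 0.099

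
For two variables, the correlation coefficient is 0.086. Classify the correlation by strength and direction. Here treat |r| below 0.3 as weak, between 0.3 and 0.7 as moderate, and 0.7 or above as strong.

weak positive

r = 0.086 > 0 so the relationship is positive.
|r| = 0.086, which falls in the weak range.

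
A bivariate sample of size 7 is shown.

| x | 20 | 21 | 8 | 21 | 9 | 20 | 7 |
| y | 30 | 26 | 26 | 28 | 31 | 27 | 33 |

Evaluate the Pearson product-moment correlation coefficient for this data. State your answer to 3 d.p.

n = 7, Σx = 106, Σy = 201, Σx² = 1876, Σy² = 5815, Σxy = 2992
nΣxy − ΣxΣy = 20944 − 21306 = -362
nΣx² − (Σx)² = 13132 − 11236 = 1896; nΣy² − (Σy)² = 40705 − 40401 = 304
r = -362 / √(1896 × 304) = -362 / 759.1996 ≈ -0.477

-0.477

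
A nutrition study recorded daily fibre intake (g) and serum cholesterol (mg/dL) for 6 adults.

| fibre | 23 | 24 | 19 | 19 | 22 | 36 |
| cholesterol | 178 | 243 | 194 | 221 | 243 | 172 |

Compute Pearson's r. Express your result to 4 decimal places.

n = 6, Σx = 143, Σy = 1251, Σx² = 3607, Σy² = 265843, Σxy = 29349
nΣxy − ΣxΣy = 176094 − 178893 = -2799
nΣx² − (Σx)² = 21642 − 20449 = 1193; nΣy² − (Σy)² = 1595058 − 1565001 = 30057
r = -2799 / √(1193 × 30057) = -2799 / 5988.1551 ≈ -0.4674

-0.4674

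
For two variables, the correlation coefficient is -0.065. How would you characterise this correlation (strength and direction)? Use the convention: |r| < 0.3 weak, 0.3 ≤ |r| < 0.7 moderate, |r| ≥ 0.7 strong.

weak negative

r = -0.065 < 0 so the relationship is negative.
|r| = 0.065, which falls in the weak range.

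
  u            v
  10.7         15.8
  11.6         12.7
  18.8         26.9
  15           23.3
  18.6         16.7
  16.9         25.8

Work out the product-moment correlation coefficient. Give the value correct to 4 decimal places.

0.6618

n = 6, Σu = 91.6, Σv = 121.2, Σu² = 1459.06, Σv² = 2621.96, Σuv = 1918.24
nΣuv − ΣuΣv = 11509.44 − 11101.92 = 407.52
nΣu² − (Σu)² = 8754.36 − 8390.56 = 363.8; nΣv² − (Σv)² = 15731.76 − 14689.44 = 1042.32
r = 407.52 / √(363.8 × 1042.32) = 407.52 / 615.7889 ≈ 0.6618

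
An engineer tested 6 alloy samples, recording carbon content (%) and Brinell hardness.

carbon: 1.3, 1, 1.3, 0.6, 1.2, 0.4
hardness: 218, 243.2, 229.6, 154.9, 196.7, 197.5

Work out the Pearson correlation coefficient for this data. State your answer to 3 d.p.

0.578

n = 6, Σx = 5.8, Σy = 1239.9, Σx² = 6.34, Σy² = 261077.55, Σxy = 1233.06
nΣxy − ΣxΣy = 7398.36 − 7191.42 = 206.94
nΣx² − (Σx)² = 38.04 − 33.64 = 4.4; nΣy² − (Σy)² = 1566465.3 − 1537352.01 = 29113.29
r = 206.94 / √(4.4 × 29113.29) = 206.94 / 357.9085 ≈ 0.578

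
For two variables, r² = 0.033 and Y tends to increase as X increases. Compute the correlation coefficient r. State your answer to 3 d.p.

|r| = √0.033 = 0.182
The association is positive, so r = 0.182.

0.182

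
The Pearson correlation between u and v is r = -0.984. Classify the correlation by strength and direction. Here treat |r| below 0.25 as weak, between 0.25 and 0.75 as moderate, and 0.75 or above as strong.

strong negative

r = -0.984 < 0 so the relationship is negative.
|r| = 0.984, which falls in the strong range.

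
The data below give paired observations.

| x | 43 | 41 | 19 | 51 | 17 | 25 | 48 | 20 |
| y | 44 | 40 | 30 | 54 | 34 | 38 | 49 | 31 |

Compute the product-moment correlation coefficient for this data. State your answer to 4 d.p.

0.9390

n = 8, Σx = 264, Σy = 320, Σx² = 10110, Σy² = 13314, Σxy = 11356
nΣxy − ΣxΣy = 90848 − 84480 = 6368
nΣx² − (Σx)² = 80880 − 69696 = 11184; nΣy² − (Σy)² = 106512 − 102400 = 4112
r = 6368 / √(11184 × 4112) = 6368 / 6781.4901 ≈ 0.9390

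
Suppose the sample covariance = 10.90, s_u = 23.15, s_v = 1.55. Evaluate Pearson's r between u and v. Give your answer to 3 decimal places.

0.304

r = Cov(u,v) / (s_u · s_v) = 10.90 / (23.15 × 1.55)
  = 10.90 / 35.8825 ≈ 0.304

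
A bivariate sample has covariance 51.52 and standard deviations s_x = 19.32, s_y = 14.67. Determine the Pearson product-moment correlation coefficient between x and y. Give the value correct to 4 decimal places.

0.1818

r = Cov(x,y) / (s_x · s_y) = 51.52 / (19.32 × 14.67)
  = 51.52 / 283.4244 ≈ 0.1818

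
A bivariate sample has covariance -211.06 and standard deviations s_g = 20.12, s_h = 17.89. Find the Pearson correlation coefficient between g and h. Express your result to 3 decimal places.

r = Cov(g,h) / (s_g · s_h) = -211.06 / (20.12 × 17.89)
  = -211.06 / 359.9468 ≈ -0.586

-0.586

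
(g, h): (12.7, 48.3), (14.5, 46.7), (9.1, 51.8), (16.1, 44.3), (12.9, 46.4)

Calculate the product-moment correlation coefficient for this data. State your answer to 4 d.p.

n = 5, Σg = 65.3, Σh = 237.5, Σg² = 879.97, Σh² = 11312.47, Σgh = 3073.73
nΣgh − ΣgΣh = 15368.65 − 15508.75 = -140.1
nΣg² − (Σg)² = 4399.85 − 4264.09 = 135.76; nΣh² − (Σh)² = 56562.35 − 56406.25 = 156.1
r = -140.1 / √(135.76 × 156.1) = -140.1 / 145.5752 ≈ -0.9624

-0.9624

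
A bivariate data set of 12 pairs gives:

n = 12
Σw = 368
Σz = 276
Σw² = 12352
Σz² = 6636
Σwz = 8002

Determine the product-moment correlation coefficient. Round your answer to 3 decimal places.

r = (nΣwz − ΣwΣz) / √[(nΣw² − (Σw)²)(nΣz² − (Σz)²)]
Numerator: 12×8002 − 368×276 = -5544
Denominator: √[(148224 − 135424)(79632 − 76176)] = √[12800 × 3456] = 6651.0751
r = -5544 / 6651.0751 ≈ -0.834

-0.834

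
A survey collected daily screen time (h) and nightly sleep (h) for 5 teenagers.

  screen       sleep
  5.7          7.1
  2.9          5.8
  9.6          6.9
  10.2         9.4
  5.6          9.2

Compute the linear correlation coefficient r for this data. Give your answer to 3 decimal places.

0.515

n = 5, Σx = 34, Σy = 38.4, Σx² = 268.46, Σy² = 304.66, Σxy = 270.93
nΣxy − ΣxΣy = 1354.65 − 1305.6 = 49.05
nΣx² − (Σx)² = 1342.3 − 1156 = 186.3; nΣy² − (Σy)² = 1523.3 − 1474.56 = 48.74
r = 49.05 / √(186.3 × 48.74) = 49.05 / 95.2904 ≈ 0.515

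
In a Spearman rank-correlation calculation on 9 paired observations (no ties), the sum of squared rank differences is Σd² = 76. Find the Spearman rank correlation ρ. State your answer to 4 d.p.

0.3667

ρ = 1 − 6Σd² / [n(n²−1)] = 1 − 6×76 / (9×80)
  = 1 − 456/720 = 1 − 0.63333 ≈ 0.3667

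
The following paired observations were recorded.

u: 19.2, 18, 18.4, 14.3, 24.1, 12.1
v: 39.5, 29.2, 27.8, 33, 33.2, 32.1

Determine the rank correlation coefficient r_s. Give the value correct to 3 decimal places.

Rank u: 5, 3, 4, 2, 6, 1
Rank v: 6, 2, 1, 4, 5, 3
d = rank(u) − rank(v): -1, 1, 3, -2, 1, -2; Σd² = 20
ρ = 1 − 6Σd² / [n(n²−1)] = 1 − 6×20 / (6×35) = 1 − 120/210 ≈ 0.429

0.429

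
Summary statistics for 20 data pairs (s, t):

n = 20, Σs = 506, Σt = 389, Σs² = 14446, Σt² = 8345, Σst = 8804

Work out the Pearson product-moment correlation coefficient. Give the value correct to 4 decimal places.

r = (nΣst − ΣsΣt) / √[(nΣs² − (Σs)²)(nΣt² − (Σt)²)]
Numerator: 20×8804 − 506×389 = -20754
Denominator: √[(288920 − 256036)(166900 − 151321)] = √[32884 × 15579] = 22634.0415
r = -20754 / 22634.0415 ≈ -0.9169

-0.9169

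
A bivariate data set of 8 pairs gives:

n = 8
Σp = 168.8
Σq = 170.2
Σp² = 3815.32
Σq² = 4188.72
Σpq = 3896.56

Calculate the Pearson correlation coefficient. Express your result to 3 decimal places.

0.805

r = (nΣpq − ΣpΣq) / √[(nΣp² − (Σp)²)(nΣq² − (Σq)²)]
Numerator: 8×3896.56 − 168.8×170.2 = 2442.72
Denominator: √[(30522.56 − 28493.44)(33509.76 − 28968.04)] = √[2029.12 × 4541.72] = 3035.7363
r = 2442.72 / 3035.7363 ≈ 0.805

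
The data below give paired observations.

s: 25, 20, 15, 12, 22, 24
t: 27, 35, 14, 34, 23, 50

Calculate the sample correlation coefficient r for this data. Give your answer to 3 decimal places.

n = 6, Σs = 118, Σt = 183, Σs² = 2454, Σt² = 6335, Σst = 3699
nΣst − ΣsΣt = 22194 − 21594 = 600
nΣs² − (Σs)² = 14724 − 13924 = 800; nΣt² − (Σt)² = 38010 − 33489 = 4521
r = 600 / √(800 × 4521) = 600 / 1901.7886 ≈ 0.315

0.315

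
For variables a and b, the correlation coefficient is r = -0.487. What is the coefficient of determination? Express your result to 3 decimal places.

0.237

r² = (-0.487)² = 0.237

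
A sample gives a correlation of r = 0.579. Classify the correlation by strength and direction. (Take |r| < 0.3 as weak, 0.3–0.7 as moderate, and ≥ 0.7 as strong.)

r = 0.579 > 0 so the relationship is positive.
|r| = 0.579, which falls in the moderate range.

moderate positive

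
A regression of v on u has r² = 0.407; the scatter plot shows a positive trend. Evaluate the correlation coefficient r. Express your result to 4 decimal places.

0.6380

|r| = √0.407 = 0.6380
The association is positive, so r = 0.6380.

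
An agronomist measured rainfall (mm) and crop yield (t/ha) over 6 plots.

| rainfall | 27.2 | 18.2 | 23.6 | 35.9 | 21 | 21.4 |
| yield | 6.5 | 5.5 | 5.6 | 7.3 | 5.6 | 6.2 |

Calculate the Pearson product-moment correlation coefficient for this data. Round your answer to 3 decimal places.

0.920

n = 6, Σx = 147.3, Σy = 36.7, Σx² = 3815.81, Σy² = 226.95, Σxy = 921.41
nΣxy − ΣxΣy = 5528.46 − 5405.91 = 122.55
nΣx² − (Σx)² = 22894.86 − 21697.29 = 1197.57; nΣy² − (Σy)² = 1361.7 − 1346.89 = 14.81
r = 122.55 / √(1197.57 × 14.81) = 122.55 / 133.1766 ≈ 0.920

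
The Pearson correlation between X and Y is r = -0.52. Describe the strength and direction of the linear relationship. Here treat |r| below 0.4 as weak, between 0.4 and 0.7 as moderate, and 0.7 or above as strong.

moderate negative

r = -0.52 < 0 so the relationship is negative.
|r| = 0.52, which falls in the moderate range.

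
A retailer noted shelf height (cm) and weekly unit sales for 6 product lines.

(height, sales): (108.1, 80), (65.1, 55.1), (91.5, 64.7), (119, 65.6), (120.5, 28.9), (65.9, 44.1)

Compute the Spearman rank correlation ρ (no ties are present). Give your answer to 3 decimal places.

0.029

Rank height: 4, 1, 3, 5, 6, 2
Rank sales: 6, 3, 4, 5, 1, 2
d = rank(height) − rank(sales): -2, -2, -1, 0, 5, 0; Σd² = 34
ρ = 1 − 6Σd² / [n(n²−1)] = 1 − 6×34 / (6×35) = 1 − 204/210 ≈ 0.029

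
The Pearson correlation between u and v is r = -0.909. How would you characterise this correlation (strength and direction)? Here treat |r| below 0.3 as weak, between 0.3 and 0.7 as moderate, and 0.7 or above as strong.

strong negative

r = -0.909 < 0 so the relationship is negative.
|r| = 0.909, which falls in the strong range.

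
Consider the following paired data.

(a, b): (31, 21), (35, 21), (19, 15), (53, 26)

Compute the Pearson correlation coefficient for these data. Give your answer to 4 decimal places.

n = 4, Σa = 138, Σb = 83, Σa² = 5356, Σb² = 1783, Σab = 3049
nΣab − ΣaΣb = 12196 − 11454 = 742
nΣa² − (Σa)² = 21424 − 19044 = 2380; nΣb² − (Σb)² = 7132 − 6889 = 243
r = 742 / √(2380 × 243) = 742 / 760.4867 ≈ 0.9757

0.9757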